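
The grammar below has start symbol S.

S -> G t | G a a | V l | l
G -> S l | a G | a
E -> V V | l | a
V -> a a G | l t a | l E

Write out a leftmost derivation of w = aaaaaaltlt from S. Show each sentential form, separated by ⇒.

S⇒Gt⇒Slt⇒Gtlt⇒aGtlt⇒aSltlt⇒aGaaltlt⇒aaGaaltlt⇒aaaGaaltlt⇒aaaaaaltlt

S ⇒ Gt   [S -> G t]
Gt ⇒ Slt   [G -> S l]
Slt ⇒ Gtlt   [S -> G t]
Gtlt ⇒ aGtlt   [G -> a G]
aGtlt ⇒ aSltlt   [G -> S l]
aSltlt ⇒ aGaaltlt   [S -> G a a]
aGaaltlt ⇒ aaGaaltlt   [G -> a G]
aaGaaltlt ⇒ aaaGaaltlt   [G -> a G]
aaaGaaltlt ⇒ aaaaaaltlt   [G -> a]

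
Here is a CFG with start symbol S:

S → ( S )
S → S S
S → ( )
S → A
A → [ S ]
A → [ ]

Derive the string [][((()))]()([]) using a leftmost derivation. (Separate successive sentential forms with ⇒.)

S⇒SS⇒SSS⇒ASS⇒[]SS⇒[]AS⇒[][S]S⇒[][(S)]S⇒[][((S))]S⇒[][((()))]S⇒[][((()))]SS⇒[][((()))]()S⇒[][((()))]()(S)⇒[][((()))]()(A)⇒[][((()))]()([])

S ⇒ SS   [S → S S]
SS ⇒ SSS   [S → S S]
SSS ⇒ ASS   [S → A]
ASS ⇒ []SS   [A → [ ]]
[]SS ⇒ []AS   [S → A]
[]AS ⇒ [][S]S   [A → [ S ]]
[][S]S ⇒ [][(S)]S   [S → ( S )]
[][(S)]S ⇒ [][((S))]S   [S → ( S )]
[][((S))]S ⇒ [][((()))]S   [S → ( )]
[][((()))]S ⇒ [][((()))]SS   [S → S S]
[][((()))]SS ⇒ [][((()))]()S   [S → ( )]
[][((()))]()S ⇒ [][((()))]()(S)   [S → ( S )]
[][((()))]()(S) ⇒ [][((()))]()(A)   [S → A]
[][((()))]()(A) ⇒ [][((()))]()([])   [A → [ ]]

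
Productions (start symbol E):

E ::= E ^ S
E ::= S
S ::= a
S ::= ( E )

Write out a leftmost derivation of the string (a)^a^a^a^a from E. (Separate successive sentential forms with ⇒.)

E ⇒ E^S ⇒ E^S^S ⇒ E^S^S^S ⇒ E^S^S^S^S ⇒ S^S^S^S^S ⇒ (E)^S^S^S^S ⇒ (S)^S^S^S^S ⇒ (a)^S^S^S^S ⇒ (a)^a^S^S^S ⇒ (a)^a^a^S^S ⇒ (a)^a^a^a^S ⇒ (a)^a^a^a^a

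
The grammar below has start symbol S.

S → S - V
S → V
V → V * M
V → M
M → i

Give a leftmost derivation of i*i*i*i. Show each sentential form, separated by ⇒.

S ⇒ V ⇒ V*M ⇒ V*M*M ⇒ V*M*M*M ⇒ M*M*M*M ⇒ i*M*M*M ⇒ i*i*M*M ⇒ i*i*i*M ⇒ i*i*i*i

S ⇒ V   [S → V]
V ⇒ V*M   [V → V * M]
V*M ⇒ V*M*M   [V → V * M]
V*M*M ⇒ V*M*M*M   [V → V * M]
V*M*M*M ⇒ M*M*M*M   [V → M]
M*M*M*M ⇒ i*M*M*M   [M → i]
i*M*M*M ⇒ i*i*M*M   [M → i]
i*i*M*M ⇒ i*i*i*M   [M → i]
i*i*i*M ⇒ i*i*i*i   [M → i]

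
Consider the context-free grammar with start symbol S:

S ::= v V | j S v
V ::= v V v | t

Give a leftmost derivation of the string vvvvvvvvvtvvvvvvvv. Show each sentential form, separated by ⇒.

S⇒vV⇒vvVv⇒vvvVvv⇒vvvvVvvv⇒vvvvvVvvvv⇒vvvvvvVvvvvv⇒vvvvvvvVvvvvvv⇒vvvvvvvvVvvvvvvv⇒vvvvvvvvvVvvvvvvvv⇒vvvvvvvvvtvvvvvvvv

S ⇒ vV   [S ::= v V]
vV ⇒ vvVv   [V ::= v V v]
vvVv ⇒ vvvVvv   [V ::= v V v]
vvvVvv ⇒ vvvvVvvv   [V ::= v V v]
vvvvVvvv ⇒ vvvvvVvvvv   [V ::= v V v]
vvvvvVvvvv ⇒ vvvvvvVvvvvv   [V ::= v V v]
vvvvvvVvvvvv ⇒ vvvvvvvVvvvvvv   [V ::= v V v]
vvvvvvvVvvvvvv ⇒ vvvvvvvvVvvvvvvv   [V ::= v V v]
vvvvvvvvVvvvvvvv ⇒ vvvvvvvvvVvvvvvvvv   [V ::= v V v]
vvvvvvvvvVvvvvvvvv ⇒ vvvvvvvvvtvvvvvvvv   [V ::= t]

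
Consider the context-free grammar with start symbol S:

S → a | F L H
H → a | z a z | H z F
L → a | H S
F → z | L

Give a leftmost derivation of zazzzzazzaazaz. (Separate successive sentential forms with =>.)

S => FLH => LLH => HSLH => HzFSLH => HzFzFSLH => HzFzFzFSLH => zazzFzFzFSLH => zazzzzFzFSLH => zazzzzLzFSLH => zazzzzazFSLH => zazzzzazzSLH => zazzzzazzaLH => zazzzzazzaaH => zazzzzazzaazaz

S => FLH   [S → F L H]
FLH => LLH   [F → L]
LLH => HSLH   [L → H S]
HSLH => HzFSLH   [H → H z F]
HzFSLH => HzFzFSLH   [H → H z F]
HzFzFSLH => HzFzFzFSLH   [H → H z F]
HzFzFzFSLH => zazzFzFzFSLH   [H → z a z]
zazzFzFzFSLH => zazzzzFzFSLH   [F → z]
zazzzzFzFSLH => zazzzzLzFSLH   [F → L]
zazzzzLzFSLH => zazzzzazFSLH   [L → a]
zazzzzazFSLH => zazzzzazzSLH   [F → z]
zazzzzazzSLH => zazzzzazzaLH   [S → a]
zazzzzazzaLH => zazzzzazzaaH   [L → a]
zazzzzazzaaH => zazzzzazzaazaz   [H → z a z]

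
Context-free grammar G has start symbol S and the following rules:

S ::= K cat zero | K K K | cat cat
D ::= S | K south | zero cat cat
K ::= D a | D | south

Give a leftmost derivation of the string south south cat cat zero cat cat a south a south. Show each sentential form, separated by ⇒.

S ⇒ K K K ⇒ south K K ⇒ south south K ⇒ south south D ⇒ south south S ⇒ south south K K K ⇒ south south D K K ⇒ south south S K K ⇒ south south cat cat K K ⇒ south south cat cat D a K ⇒ south south cat cat K south a K ⇒ south south cat cat D a south a K ⇒ south south cat cat zero cat cat a south a K ⇒ south south cat cat zero cat cat a south a south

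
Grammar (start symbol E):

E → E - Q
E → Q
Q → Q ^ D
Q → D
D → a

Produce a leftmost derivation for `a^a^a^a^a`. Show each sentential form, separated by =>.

E => Q => Q^D => Q^D^D => Q^D^D^D => Q^D^D^D^D => D^D^D^D^D => a^D^D^D^D => a^a^D^D^D => a^a^a^D^D => a^a^a^a^D => a^a^a^a^a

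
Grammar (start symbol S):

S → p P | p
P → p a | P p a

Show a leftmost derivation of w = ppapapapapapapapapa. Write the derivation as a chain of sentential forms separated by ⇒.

S ⇒ pP   [S → p P]
pP ⇒ pPpa   [P → P p a]
pPpa ⇒ pPpapa   [P → P p a]
pPpapa ⇒ pPpapapa   [P → P p a]
pPpapapa ⇒ pPpapapapa   [P → P p a]
pPpapapapa ⇒ pPpapapapapa   [P → P p a]
pPpapapapapa ⇒ pPpapapapapapa   [P → P p a]
pPpapapapapapa ⇒ pPpapapapapapapa   [P → P p a]
pPpapapapapapapa ⇒ pPpapapapapapapapa   [P → P p a]
pPpapapapapapapapa ⇒ ppapapapapapapapapa   [P → p a]

S⇒pP⇒pPpa⇒pPpapa⇒pPpapapa⇒pPpapapapa⇒pPpapapapapa⇒pPpapapapapapa⇒pPpapapapapapapa⇒pPpapapapapapapapa⇒ppapapapapapapapapa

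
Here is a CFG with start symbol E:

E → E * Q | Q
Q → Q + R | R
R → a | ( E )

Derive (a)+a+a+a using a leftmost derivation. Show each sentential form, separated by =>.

E => Q   [E → Q]
Q => Q+R   [Q → Q + R]
Q+R => Q+R+R   [Q → Q + R]
Q+R+R => Q+R+R+R   [Q → Q + R]
Q+R+R+R => R+R+R+R   [Q → R]
R+R+R+R => (E)+R+R+R   [R → ( E )]
(E)+R+R+R => (Q)+R+R+R   [E → Q]
(Q)+R+R+R => (R)+R+R+R   [Q → R]
(R)+R+R+R => (a)+R+R+R   [R → a]
(a)+R+R+R => (a)+a+R+R   [R → a]
(a)+a+R+R => (a)+a+a+R   [R → a]
(a)+a+a+R => (a)+a+a+a   [R → a]

E => Q => Q+R => Q+R+R => Q+R+R+R => R+R+R+R => (E)+R+R+R => (Q)+R+R+R => (R)+R+R+R => (a)+R+R+R => (a)+a+R+R => (a)+a+a+R => (a)+a+a+a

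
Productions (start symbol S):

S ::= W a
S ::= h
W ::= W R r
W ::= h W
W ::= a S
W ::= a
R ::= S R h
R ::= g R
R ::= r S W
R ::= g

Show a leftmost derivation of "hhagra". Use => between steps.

S => Wa   [S ::= W a]
Wa => WRra   [W ::= W R r]
WRra => hWRra   [W ::= h W]
hWRra => hhWRra   [W ::= h W]
hhWRra => hhaRra   [W ::= a]
hhaRra => hhagra   [R ::= g]

S => Wa => WRra => hWRra => hhWRra => hhaRra => hhagra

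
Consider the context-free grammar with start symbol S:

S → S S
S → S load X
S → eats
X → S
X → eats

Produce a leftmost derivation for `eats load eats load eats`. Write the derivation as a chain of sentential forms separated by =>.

S => S load X => eats load X => eats load S => eats load S load X => eats load eats load X => eats load eats load eats

S => S load X   [S → S load X]
S load X => eats load X   [S → eats]
eats load X => eats load S   [X → S]
eats load S => eats load S load X   [S → S load X]
eats load S load X => eats load eats load X   [S → eats]
eats load eats load X => eats load eats load eats   [X → eats]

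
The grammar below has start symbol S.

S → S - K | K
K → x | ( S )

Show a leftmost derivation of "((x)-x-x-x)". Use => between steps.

S => K => (S) => (S-K) => (S-K-K) => (S-K-K-K) => (K-K-K-K) => ((S)-K-K-K) => ((K)-K-K-K) => ((x)-K-K-K) => ((x)-x-K-K) => ((x)-x-x-K) => ((x)-x-x-x)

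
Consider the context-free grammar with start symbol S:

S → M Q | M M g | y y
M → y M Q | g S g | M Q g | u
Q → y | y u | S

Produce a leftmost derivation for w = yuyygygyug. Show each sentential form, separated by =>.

S => MMg   [S → M M g]
MMg => yMQMg   [M → y M Q]
yMQMg => yMQgQMg   [M → M Q g]
yMQgQMg => yMQgQgQMg   [M → M Q g]
yMQgQgQMg => yuQgQgQMg   [M → u]
yuQgQgQMg => yuSgQgQMg   [Q → S]
yuSgQgQMg => yuyygQgQMg   [S → y y]
yuyygQgQMg => yuyygygQMg   [Q → y]
yuyygygQMg => yuyygygyMg   [Q → y]
yuyygygyMg => yuyygygyug   [M → u]

S => MMg => yMQMg => yMQgQMg => yMQgQgQMg => yuQgQgQMg => yuSgQgQMg => yuyygQgQMg => yuyygygQMg => yuyygygyMg => yuyygygyug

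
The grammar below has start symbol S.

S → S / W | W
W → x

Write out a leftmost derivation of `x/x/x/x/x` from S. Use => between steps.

S => S/W   [S → S / W]
S/W => S/W/W   [S → S / W]
S/W/W => S/W/W/W   [S → S / W]
S/W/W/W => S/W/W/W/W   [S → S / W]
S/W/W/W/W => W/W/W/W/W   [S → W]
W/W/W/W/W => x/W/W/W/W   [W → x]
x/W/W/W/W => x/x/W/W/W   [W → x]
x/x/W/W/W => x/x/x/W/W   [W → x]
x/x/x/W/W => x/x/x/x/W   [W → x]
x/x/x/x/W => x/x/x/x/x   [W → x]

S=>S/W=>S/W/W=>S/W/W/W=>S/W/W/W/W=>W/W/W/W/W=>x/W/W/W/W=>x/x/W/W/W=>x/x/x/W/W=>x/x/x/x/W=>x/x/x/x/x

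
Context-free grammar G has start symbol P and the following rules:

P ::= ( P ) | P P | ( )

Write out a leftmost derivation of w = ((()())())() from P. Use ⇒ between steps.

P ⇒ PP ⇒ (P)P ⇒ (PP)P ⇒ ((P)P)P ⇒ ((PP)P)P ⇒ ((()P)P)P ⇒ ((()())P)P ⇒ ((()())())P ⇒ ((()())())()

P ⇒ PP   [P ::= P P]
PP ⇒ (P)P   [P ::= ( P )]
(P)P ⇒ (PP)P   [P ::= P P]
(PP)P ⇒ ((P)P)P   [P ::= ( P )]
((P)P)P ⇒ ((PP)P)P   [P ::= P P]
((PP)P)P ⇒ ((()P)P)P   [P ::= ( )]
((()P)P)P ⇒ ((()())P)P   [P ::= ( )]
((()())P)P ⇒ ((()())())P   [P ::= ( )]
((()())())P ⇒ ((()())())()   [P ::= ( )]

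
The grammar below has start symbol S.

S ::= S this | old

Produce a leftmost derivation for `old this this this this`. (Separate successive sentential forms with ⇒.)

S ⇒ S this   [S ::= S this]
S this ⇒ S this this   [S ::= S this]
S this this ⇒ S this this this   [S ::= S this]
S this this this ⇒ S this this this this   [S ::= S this]
S this this this this ⇒ old this this this this   [S ::= old]

S ⇒ S this ⇒ S this this ⇒ S this this this ⇒ S this this this this ⇒ old this this this this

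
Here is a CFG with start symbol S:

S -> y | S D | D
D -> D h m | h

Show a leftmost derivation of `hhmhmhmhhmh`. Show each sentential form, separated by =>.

S => SD => SDD => DDD => DhmDD => DhmhmDD => DhmhmhmDD => hhmhmhmDD => hhmhmhmDhmD => hhmhmhmhhmD => hhmhmhmhhmh

S => SD   [S -> S D]
SD => SDD   [S -> S D]
SDD => DDD   [S -> D]
DDD => DhmDD   [D -> D h m]
DhmDD => DhmhmDD   [D -> D h m]
DhmhmDD => DhmhmhmDD   [D -> D h m]
DhmhmhmDD => hhmhmhmDD   [D -> h]
hhmhmhmDD => hhmhmhmDhmD   [D -> D h m]
hhmhmhmDhmD => hhmhmhmhhmD   [D -> h]
hhmhmhmhhmD => hhmhmhmhhmh   [D -> h]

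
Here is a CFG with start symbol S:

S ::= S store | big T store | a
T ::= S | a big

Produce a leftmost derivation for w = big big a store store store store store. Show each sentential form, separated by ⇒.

S ⇒ big T store   [S ::= big T store]
big T store ⇒ big S store   [T ::= S]
big S store ⇒ big S store store   [S ::= S store]
big S store store ⇒ big big T store store store   [S ::= big T store]
big big T store store store ⇒ big big S store store store   [T ::= S]
big big S store store store ⇒ big big S store store store store   [S ::= S store]
big big S store store store store ⇒ big big S store store store store store   [S ::= S store]
big big S store store store store store ⇒ big big a store store store store store   [S ::= a]

S ⇒ big T store ⇒ big S store ⇒ big S store store ⇒ big big T store store store ⇒ big big S store store store ⇒ big big S store store store store ⇒ big big S store store store store store ⇒ big big a store store store store store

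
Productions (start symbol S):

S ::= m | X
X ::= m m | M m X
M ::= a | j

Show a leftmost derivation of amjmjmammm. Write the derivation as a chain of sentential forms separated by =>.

S => X   [S ::= X]
X => MmX   [X ::= M m X]
MmX => amX   [M ::= a]
amX => amMmX   [X ::= M m X]
amMmX => amjmX   [M ::= j]
amjmX => amjmMmX   [X ::= M m X]
amjmMmX => amjmjmX   [M ::= j]
amjmjmX => amjmjmMmX   [X ::= M m X]
amjmjmMmX => amjmjmamX   [M ::= a]
amjmjmamX => amjmjmammm   [X ::= m m]

S=>X=>MmX=>amX=>amMmX=>amjmX=>amjmMmX=>amjmjmX=>amjmjmMmX=>amjmjmamX=>amjmjmammm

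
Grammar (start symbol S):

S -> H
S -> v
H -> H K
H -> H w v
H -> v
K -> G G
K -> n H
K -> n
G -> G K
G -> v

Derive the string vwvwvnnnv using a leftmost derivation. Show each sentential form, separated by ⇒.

S ⇒ H   [S -> H]
H ⇒ HK   [H -> H K]
HK ⇒ HKK   [H -> H K]
HKK ⇒ HKKK   [H -> H K]
HKKK ⇒ HwvKKK   [H -> H w v]
HwvKKK ⇒ HwvwvKKK   [H -> H w v]
HwvwvKKK ⇒ vwvwvKKK   [H -> v]
vwvwvKKK ⇒ vwvwvnKK   [K -> n]
vwvwvnKK ⇒ vwvwvnnK   [K -> n]
vwvwvnnK ⇒ vwvwvnnnH   [K -> n H]
vwvwvnnnH ⇒ vwvwvnnnv   [H -> v]

S⇒H⇒HK⇒HKK⇒HKKK⇒HwvKKK⇒HwvwvKKK⇒vwvwvKKK⇒vwvwvnKK⇒vwvwvnnK⇒vwvwvnnnH⇒vwvwvnnnv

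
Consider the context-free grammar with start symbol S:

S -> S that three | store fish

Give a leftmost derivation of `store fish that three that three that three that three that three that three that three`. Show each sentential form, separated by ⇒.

S ⇒ S that three ⇒ S that three that three ⇒ S that three that three that three ⇒ S that three that three that three that three ⇒ S that three that three that three that three that three ⇒ S that three that three that three that three that three that three ⇒ S that three that three that three that three that three that three that three ⇒ store fish that three that three that three that three that three that three that three

S ⇒ S that three   [S -> S that three]
S that three ⇒ S that three that three   [S -> S that three]
S that three that three ⇒ S that three that three that three   [S -> S that three]
S that three that three that three ⇒ S that three that three that three that three   [S -> S that three]
S that three that three that three that three ⇒ S that three that three that three that three that three   [S -> S that three]
S that three that three that three that three that three ⇒ S that three that three that three that three that three that three   [S -> S that three]
S that three that three that three that three that three that three ⇒ S that three that three that three that three that three that three that three   [S -> S that three]
S that three that three that three that three that three that three that three ⇒ store fish that three that three that three that three that three that three that three   [S -> store fish]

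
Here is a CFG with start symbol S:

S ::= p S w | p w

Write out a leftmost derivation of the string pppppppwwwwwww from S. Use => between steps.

S => pSw => ppSww => pppSwww => ppppSwwww => pppppSwwwww => ppppppSwwwwww => pppppppwwwwwww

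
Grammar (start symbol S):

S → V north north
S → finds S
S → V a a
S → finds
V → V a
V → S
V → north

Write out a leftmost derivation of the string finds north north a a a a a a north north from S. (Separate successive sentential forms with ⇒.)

S ⇒ V north north ⇒ V a north north ⇒ S a north north ⇒ V a a a north north ⇒ S a a a north north ⇒ V a a a a a north north ⇒ V a a a a a a north north ⇒ S a a a a a a north north ⇒ V north north a a a a a a north north ⇒ S north north a a a a a a north north ⇒ finds north north a a a a a a north north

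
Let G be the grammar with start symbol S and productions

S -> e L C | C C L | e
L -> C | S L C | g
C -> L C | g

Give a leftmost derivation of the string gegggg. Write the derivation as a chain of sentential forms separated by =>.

S => CCL => gCL => gLCL => gSLCCL => geLCCL => gegCCL => geggCL => gegggL => gegggg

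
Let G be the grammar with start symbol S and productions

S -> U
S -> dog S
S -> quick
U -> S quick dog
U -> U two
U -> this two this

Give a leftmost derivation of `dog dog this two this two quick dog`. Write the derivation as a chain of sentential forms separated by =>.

S => dog S => dog U => dog S quick dog => dog dog S quick dog => dog dog U quick dog => dog dog U two quick dog => dog dog this two this two quick dog

S => dog S   [S -> dog S]
dog S => dog U   [S -> U]
dog U => dog S quick dog   [U -> S quick dog]
dog S quick dog => dog dog S quick dog   [S -> dog S]
dog dog S quick dog => dog dog U quick dog   [S -> U]
dog dog U quick dog => dog dog U two quick dog   [U -> U two]
dog dog U two quick dog => dog dog this two this two quick dog   [U -> this two this]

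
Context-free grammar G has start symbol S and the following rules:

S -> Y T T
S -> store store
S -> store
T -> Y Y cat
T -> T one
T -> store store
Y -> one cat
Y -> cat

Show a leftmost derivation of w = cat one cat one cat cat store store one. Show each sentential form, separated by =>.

S => Y T T => cat T T => cat Y Y cat T => cat one cat Y cat T => cat one cat one cat cat T => cat one cat one cat cat T one => cat one cat one cat cat store store one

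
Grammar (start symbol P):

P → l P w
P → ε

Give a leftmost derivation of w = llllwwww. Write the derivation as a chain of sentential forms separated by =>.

P=>lPw=>llPww=>lllPwww=>llllPwwww=>llllwwww

P => lPw   [P → l P w]
lPw => llPww   [P → l P w]
llPww => lllPwww   [P → l P w]
lllPwww => llllPwwww   [P → l P w]
llllPwwww => llllwwww   [P → ε]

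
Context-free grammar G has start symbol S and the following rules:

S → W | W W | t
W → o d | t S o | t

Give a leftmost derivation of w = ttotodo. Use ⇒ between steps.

S ⇒ WW ⇒ tSoW ⇒ tWoW ⇒ ttoW ⇒ ttotSo ⇒ ttotWo ⇒ ttotodo

S ⇒ WW   [S → W W]
WW ⇒ tSoW   [W → t S o]
tSoW ⇒ tWoW   [S → W]
tWoW ⇒ ttoW   [W → t]
ttoW ⇒ ttotSo   [W → t S o]
ttotSo ⇒ ttotWo   [S → W]
ttotWo ⇒ ttotodo   [W → o d]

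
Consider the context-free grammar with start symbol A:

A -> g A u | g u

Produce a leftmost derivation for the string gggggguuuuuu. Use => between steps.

A=>gAu=>ggAuu=>gggAuuu=>ggggAuuuu=>gggggAuuuuu=>gggggguuuuuu

A => gAu   [A -> g A u]
gAu => ggAuu   [A -> g A u]
ggAuu => gggAuuu   [A -> g A u]
gggAuuu => ggggAuuuu   [A -> g A u]
ggggAuuuu => gggggAuuuuu   [A -> g A u]
gggggAuuuuu => gggggguuuuuu   [A -> g u]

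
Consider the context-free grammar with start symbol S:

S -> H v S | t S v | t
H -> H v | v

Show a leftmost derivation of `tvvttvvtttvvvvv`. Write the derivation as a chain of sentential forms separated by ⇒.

S ⇒ tSv   [S -> t S v]
tSv ⇒ tHvSv   [S -> H v S]
tHvSv ⇒ tvvSv   [H -> v]
tvvSv ⇒ tvvtSvv   [S -> t S v]
tvvtSvv ⇒ tvvttSvvv   [S -> t S v]
tvvttSvvv ⇒ tvvttHvSvvv   [S -> H v S]
tvvttHvSvvv ⇒ tvvttvvSvvv   [H -> v]
tvvttvvSvvv ⇒ tvvttvvtSvvvv   [S -> t S v]
tvvttvvtSvvvv ⇒ tvvttvvttSvvvvv   [S -> t S v]
tvvttvvttSvvvvv ⇒ tvvttvvtttvvvvv   [S -> t]

S ⇒ tSv ⇒ tHvSv ⇒ tvvSv ⇒ tvvtSvv ⇒ tvvttSvvv ⇒ tvvttHvSvvv ⇒ tvvttvvSvvv ⇒ tvvttvvtSvvvv ⇒ tvvttvvttSvvvvv ⇒ tvvttvvtttvvvvv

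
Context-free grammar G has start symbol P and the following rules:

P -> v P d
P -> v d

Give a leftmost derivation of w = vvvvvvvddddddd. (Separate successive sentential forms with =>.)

P => vPd => vvPdd => vvvPddd => vvvvPdddd => vvvvvPddddd => vvvvvvPdddddd => vvvvvvvddddddd

P => vPd   [P -> v P d]
vPd => vvPdd   [P -> v P d]
vvPdd => vvvPddd   [P -> v P d]
vvvPddd => vvvvPdddd   [P -> v P d]
vvvvPdddd => vvvvvPddddd   [P -> v P d]
vvvvvPddddd => vvvvvvPdddddd   [P -> v P d]
vvvvvvPdddddd => vvvvvvvddddddd   [P -> v d]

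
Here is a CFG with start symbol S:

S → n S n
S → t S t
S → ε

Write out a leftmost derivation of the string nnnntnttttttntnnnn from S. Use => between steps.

S => nSn   [S → n S n]
nSn => nnSnn   [S → n S n]
nnSnn => nnnSnnn   [S → n S n]
nnnSnnn => nnnnSnnnn   [S → n S n]
nnnnSnnnn => nnnntStnnnn   [S → t S t]
nnnntStnnnn => nnnntnSntnnnn   [S → n S n]
nnnntnSntnnnn => nnnntntStntnnnn   [S → t S t]
nnnntntStntnnnn => nnnntnttSttntnnnn   [S → t S t]
nnnntnttSttntnnnn => nnnntntttStttntnnnn   [S → t S t]
nnnntntttStttntnnnn => nnnntnttttttntnnnn   [S → ε]

S => nSn => nnSnn => nnnSnnn => nnnnSnnnn => nnnntStnnnn => nnnntnSntnnnn => nnnntntStntnnnn => nnnntnttSttntnnnn => nnnntntttStttntnnnn => nnnntnttttttntnnnn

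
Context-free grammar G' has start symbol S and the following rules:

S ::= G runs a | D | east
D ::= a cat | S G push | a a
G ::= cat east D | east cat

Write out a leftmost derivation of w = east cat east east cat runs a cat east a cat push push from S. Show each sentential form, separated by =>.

S => D => S G push => east G push => east cat east D push => east cat east S G push push => east cat east G runs a G push push => east cat east east cat runs a G push push => east cat east east cat runs a cat east D push push => east cat east east cat runs a cat east a cat push push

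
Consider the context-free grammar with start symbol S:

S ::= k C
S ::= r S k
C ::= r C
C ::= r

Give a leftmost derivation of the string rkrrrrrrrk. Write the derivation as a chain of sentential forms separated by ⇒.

S ⇒ rSk ⇒ rkCk ⇒ rkrCk ⇒ rkrrCk ⇒ rkrrrCk ⇒ rkrrrrCk ⇒ rkrrrrrCk ⇒ rkrrrrrrCk ⇒ rkrrrrrrrk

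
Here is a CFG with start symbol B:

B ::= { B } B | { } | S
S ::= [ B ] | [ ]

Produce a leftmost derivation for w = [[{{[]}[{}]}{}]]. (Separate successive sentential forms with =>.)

B => S   [B ::= S]
S => [B]   [S ::= [ B ]]
[B] => [S]   [B ::= S]
[S] => [[B]]   [S ::= [ B ]]
[[B]] => [[{B}B]]   [B ::= { B } B]
[[{B}B]] => [[{{B}B}B]]   [B ::= { B } B]
[[{{B}B}B]] => [[{{S}B}B]]   [B ::= S]
[[{{S}B}B]] => [[{{[]}B}B]]   [S ::= [ ]]
[[{{[]}B}B]] => [[{{[]}S}B]]   [B ::= S]
[[{{[]}S}B]] => [[{{[]}[B]}B]]   [S ::= [ B ]]
[[{{[]}[B]}B]] => [[{{[]}[{}]}B]]   [B ::= { }]
[[{{[]}[{}]}B]] => [[{{[]}[{}]}{}]]   [B ::= { }]

B => S => [B] => [S] => [[B]] => [[{B}B]] => [[{{B}B}B]] => [[{{S}B}B]] => [[{{[]}B}B]] => [[{{[]}S}B]] => [[{{[]}[B]}B]] => [[{{[]}[{}]}B]] => [[{{[]}[{}]}{}]]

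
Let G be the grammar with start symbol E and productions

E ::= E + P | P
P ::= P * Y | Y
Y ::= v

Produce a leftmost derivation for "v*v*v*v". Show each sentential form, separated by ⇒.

E ⇒ P ⇒ P*Y ⇒ P*Y*Y ⇒ P*Y*Y*Y ⇒ Y*Y*Y*Y ⇒ v*Y*Y*Y ⇒ v*v*Y*Y ⇒ v*v*v*Y ⇒ v*v*v*v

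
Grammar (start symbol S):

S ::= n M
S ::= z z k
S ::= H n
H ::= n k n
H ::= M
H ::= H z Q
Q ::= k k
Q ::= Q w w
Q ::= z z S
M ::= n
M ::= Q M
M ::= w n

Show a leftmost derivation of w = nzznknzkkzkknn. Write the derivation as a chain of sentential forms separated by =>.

S=>nM=>nQM=>nzzSM=>nzzHnM=>nzzHzQnM=>nzzHzQzQnM=>nzznknzQzQnM=>nzznknzkkzQnM=>nzznknzkkzkknM=>nzznknzkkzkknn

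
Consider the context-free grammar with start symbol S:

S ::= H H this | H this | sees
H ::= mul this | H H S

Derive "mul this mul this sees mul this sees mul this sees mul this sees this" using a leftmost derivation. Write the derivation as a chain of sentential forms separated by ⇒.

S ⇒ H this   [S ::= H this]
H this ⇒ H H S this   [H ::= H H S]
H H S this ⇒ H H S H S this   [H ::= H H S]
H H S H S this ⇒ H H S H S H S this   [H ::= H H S]
H H S H S H S this ⇒ H H S H S H S H S this   [H ::= H H S]
H H S H S H S H S this ⇒ mul this H S H S H S H S this   [H ::= mul this]
mul this H S H S H S H S this ⇒ mul this mul this S H S H S H S this   [H ::= mul this]
mul this mul this S H S H S H S this ⇒ mul this mul this sees H S H S H S this   [S ::= sees]
mul this mul this sees H S H S H S this ⇒ mul this mul this sees mul this S H S H S this   [H ::= mul this]
mul this mul this sees mul this S H S H S this ⇒ mul this mul this sees mul this sees H S H S this   [S ::= sees]
mul this mul this sees mul this sees H S H S this ⇒ mul this mul this sees mul this sees mul this S H S this   [H ::= mul this]
mul this mul this sees mul this sees mul this S H S this ⇒ mul this mul this sees mul this sees mul this sees H S this   [S ::= sees]
mul this mul this sees mul this sees mul this sees H S this ⇒ mul this mul this sees mul this sees mul this sees mul this S this   [H ::= mul this]
mul this mul this sees mul this sees mul this sees mul this S this ⇒ mul this mul this sees mul this sees mul this sees mul this sees this   [S ::= sees]

S ⇒ H this ⇒ H H S this ⇒ H H S H S this ⇒ H H S H S H S this ⇒ H H S H S H S H S this ⇒ mul this H S H S H S H S this ⇒ mul this mul this S H S H S H S this ⇒ mul this mul this sees H S H S H S this ⇒ mul this mul this sees mul this S H S H S this ⇒ mul this mul this sees mul this sees H S H S this ⇒ mul this mul this sees mul this sees mul this S H S this ⇒ mul this mul this sees mul this sees mul this sees H S this ⇒ mul this mul this sees mul this sees mul this sees mul this S this ⇒ mul this mul this sees mul this sees mul this sees mul this sees this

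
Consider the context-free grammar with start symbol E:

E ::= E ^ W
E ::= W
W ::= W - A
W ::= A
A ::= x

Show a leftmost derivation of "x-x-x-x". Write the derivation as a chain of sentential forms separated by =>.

E => W => W-A => W-A-A => W-A-A-A => A-A-A-A => x-A-A-A => x-x-A-A => x-x-x-A => x-x-x-x

E => W   [E ::= W]
W => W-A   [W ::= W - A]
W-A => W-A-A   [W ::= W - A]
W-A-A => W-A-A-A   [W ::= W - A]
W-A-A-A => A-A-A-A   [W ::= A]
A-A-A-A => x-A-A-A   [A ::= x]
x-A-A-A => x-x-A-A   [A ::= x]
x-x-A-A => x-x-x-A   [A ::= x]
x-x-x-A => x-x-x-x   [A ::= x]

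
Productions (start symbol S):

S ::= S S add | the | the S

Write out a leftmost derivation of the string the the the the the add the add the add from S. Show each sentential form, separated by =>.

S => the S   [S ::= the S]
the S => the S S add   [S ::= S S add]
the S S add => the S S add S add   [S ::= S S add]
the S S add S add => the the S S add S add   [S ::= the S]
the the S S add S add => the the the S S add S add   [S ::= the S]
the the the S S add S add => the the the S S add S add S add   [S ::= S S add]
the the the S S add S add S add => the the the the S add S add S add   [S ::= the]
the the the the S add S add S add => the the the the the add S add S add   [S ::= the]
the the the the the add S add S add => the the the the the add the add S add   [S ::= the]
the the the the the add the add S add => the the the the the add the add the add   [S ::= the]

S => the S => the S S add => the S S add S add => the the S S add S add => the the the S S add S add => the the the S S add S add S add => the the the the S add S add S add => the the the the the add S add S add => the the the the the add the add S add => the the the the the add the add the add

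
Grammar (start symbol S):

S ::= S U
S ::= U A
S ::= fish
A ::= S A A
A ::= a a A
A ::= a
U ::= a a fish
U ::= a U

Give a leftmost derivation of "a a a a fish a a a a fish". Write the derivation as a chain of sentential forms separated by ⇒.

S ⇒ S U   [S ::= S U]
S U ⇒ U A U   [S ::= U A]
U A U ⇒ a U A U   [U ::= a U]
a U A U ⇒ a a U A U   [U ::= a U]
a a U A U ⇒ a a a a fish A U   [U ::= a a fish]
a a a a fish A U ⇒ a a a a fish a U   [A ::= a]
a a a a fish a U ⇒ a a a a fish a a U   [U ::= a U]
a a a a fish a a U ⇒ a a a a fish a a a a fish   [U ::= a a fish]

S ⇒ S U ⇒ U A U ⇒ a U A U ⇒ a a U A U ⇒ a a a a fish A U ⇒ a a a a fish a U ⇒ a a a a fish a a U ⇒ a a a a fish a a a a fish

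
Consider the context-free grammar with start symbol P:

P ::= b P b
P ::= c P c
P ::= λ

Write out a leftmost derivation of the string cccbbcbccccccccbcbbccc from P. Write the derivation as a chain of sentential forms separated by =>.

P => cPc   [P ::= c P c]
cPc => ccPcc   [P ::= c P c]
ccPcc => cccPccc   [P ::= c P c]
cccPccc => cccbPbccc   [P ::= b P b]
cccbPbccc => cccbbPbbccc   [P ::= b P b]
cccbbPbbccc => cccbbcPcbbccc   [P ::= c P c]
cccbbcPcbbccc => cccbbcbPbcbbccc   [P ::= b P b]
cccbbcbPbcbbccc => cccbbcbcPcbcbbccc   [P ::= c P c]
cccbbcbcPcbcbbccc => cccbbcbccPccbcbbccc   [P ::= c P c]
cccbbcbccPccbcbbccc => cccbbcbcccPcccbcbbccc   [P ::= c P c]
cccbbcbcccPcccbcbbccc => cccbbcbccccPccccbcbbccc   [P ::= c P c]
cccbbcbccccPccccbcbbccc => cccbbcbccccccccbcbbccc   [P ::= λ]

P => cPc => ccPcc => cccPccc => cccbPbccc => cccbbPbbccc => cccbbcPcbbccc => cccbbcbPbcbbccc => cccbbcbcPcbcbbccc => cccbbcbccPccbcbbccc => cccbbcbcccPcccbcbbccc => cccbbcbccccPccccbcbbccc => cccbbcbccccccccbcbbccc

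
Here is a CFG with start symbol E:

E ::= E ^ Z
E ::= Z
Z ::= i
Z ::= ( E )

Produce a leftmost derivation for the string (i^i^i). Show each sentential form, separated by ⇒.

E⇒Z⇒(E)⇒(E^Z)⇒(E^Z^Z)⇒(Z^Z^Z)⇒(i^Z^Z)⇒(i^i^Z)⇒(i^i^i)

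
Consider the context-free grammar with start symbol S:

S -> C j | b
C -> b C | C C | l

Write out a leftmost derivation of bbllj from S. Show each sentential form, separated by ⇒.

S ⇒ Cj   [S -> C j]
Cj ⇒ CCj   [C -> C C]
CCj ⇒ bCCj   [C -> b C]
bCCj ⇒ bbCCj   [C -> b C]
bbCCj ⇒ bblCj   [C -> l]
bblCj ⇒ bbllj   [C -> l]

S ⇒ Cj ⇒ CCj ⇒ bCCj ⇒ bbCCj ⇒ bblCj ⇒ bbllj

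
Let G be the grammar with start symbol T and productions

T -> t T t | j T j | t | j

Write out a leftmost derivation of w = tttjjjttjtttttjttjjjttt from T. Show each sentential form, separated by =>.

T => tTt => ttTtt => tttTttt => tttjTjttt => tttjjTjjttt => tttjjjTjjjttt => tttjjjtTtjjjttt => tttjjjttTttjjjttt => tttjjjttjTjttjjjttt => tttjjjttjtTtjttjjjttt => tttjjjttjttTttjttjjjttt => tttjjjttjtttttjttjjjttt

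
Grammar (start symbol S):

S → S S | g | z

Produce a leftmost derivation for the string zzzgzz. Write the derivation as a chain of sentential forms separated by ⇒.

S ⇒ SS ⇒ SSS ⇒ zSS ⇒ zSSS ⇒ zzSS ⇒ zzSSS ⇒ zzSSSS ⇒ zzzSSS ⇒ zzzgSS ⇒ zzzgzS ⇒ zzzgzz

S ⇒ SS   [S → S S]
SS ⇒ SSS   [S → S S]
SSS ⇒ zSS   [S → z]
zSS ⇒ zSSS   [S → S S]
zSSS ⇒ zzSS   [S → z]
zzSS ⇒ zzSSS   [S → S S]
zzSSS ⇒ zzSSSS   [S → S S]
zzSSSS ⇒ zzzSSS   [S → z]
zzzSSS ⇒ zzzgSS   [S → g]
zzzgSS ⇒ zzzgzS   [S → z]
zzzgzS ⇒ zzzgzz   [S → z]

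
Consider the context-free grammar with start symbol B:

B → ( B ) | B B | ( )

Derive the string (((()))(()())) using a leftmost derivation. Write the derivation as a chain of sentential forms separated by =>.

B => (B) => (BB) => ((B)B) => (((B))B) => (((()))B) => (((()))(B)) => (((()))(BB)) => (((()))(()B)) => (((()))(()()))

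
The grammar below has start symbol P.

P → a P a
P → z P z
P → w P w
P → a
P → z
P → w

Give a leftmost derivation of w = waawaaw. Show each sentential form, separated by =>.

P=>wPw=>waPaw=>waaPaaw=>waawaaw

P => wPw   [P → w P w]
wPw => waPaw   [P → a P a]
waPaw => waaPaaw   [P → a P a]
waaPaaw => waawaaw   [P → w]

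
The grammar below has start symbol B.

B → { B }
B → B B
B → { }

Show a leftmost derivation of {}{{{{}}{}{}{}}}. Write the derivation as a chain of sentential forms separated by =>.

B=>BB=>{}B=>{}{B}=>{}{{B}}=>{}{{BB}}=>{}{{BBB}}=>{}{{BBBB}}=>{}{{{B}BBB}}=>{}{{{{}}BBB}}=>{}{{{{}}{}BB}}=>{}{{{{}}{}{}B}}=>{}{{{{}}{}{}{}}}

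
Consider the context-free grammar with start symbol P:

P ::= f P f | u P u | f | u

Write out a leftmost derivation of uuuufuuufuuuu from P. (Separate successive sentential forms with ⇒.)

P⇒uPu⇒uuPuu⇒uuuPuuu⇒uuuuPuuuu⇒uuuufPfuuuu⇒uuuufuPufuuuu⇒uuuufuuufuuuu

P ⇒ uPu   [P ::= u P u]
uPu ⇒ uuPuu   [P ::= u P u]
uuPuu ⇒ uuuPuuu   [P ::= u P u]
uuuPuuu ⇒ uuuuPuuuu   [P ::= u P u]
uuuuPuuuu ⇒ uuuufPfuuuu   [P ::= f P f]
uuuufPfuuuu ⇒ uuuufuPufuuuu   [P ::= u P u]
uuuufuPufuuuu ⇒ uuuufuuufuuuu   [P ::= u]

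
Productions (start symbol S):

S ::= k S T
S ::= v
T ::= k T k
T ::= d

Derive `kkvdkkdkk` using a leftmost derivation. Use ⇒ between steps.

S⇒kST⇒kkSTT⇒kkvTT⇒kkvdT⇒kkvdkTk⇒kkvdkkTkk⇒kkvdkkdkk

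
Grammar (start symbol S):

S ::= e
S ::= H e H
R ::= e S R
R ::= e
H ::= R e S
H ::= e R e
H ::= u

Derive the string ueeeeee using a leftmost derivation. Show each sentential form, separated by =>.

S => HeH => ueH => ueReS => ueeSReS => ueeeReS => ueeeeeS => ueeeeee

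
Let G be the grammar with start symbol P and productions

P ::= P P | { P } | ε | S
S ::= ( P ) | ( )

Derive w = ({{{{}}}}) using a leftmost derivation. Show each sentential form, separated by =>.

P => S => (P) => ({P}) => ({{P}}) => ({{{P}}}) => ({{{PP}}}) => ({{{{P}P}}}) => ({{{{}P}}}) => ({{{{}}}})

P => S   [P ::= S]
S => (P)   [S ::= ( P )]
(P) => ({P})   [P ::= { P }]
({P}) => ({{P}})   [P ::= { P }]
({{P}}) => ({{{P}}})   [P ::= { P }]
({{{P}}}) => ({{{PP}}})   [P ::= P P]
({{{PP}}}) => ({{{{P}P}}})   [P ::= { P }]
({{{{P}P}}}) => ({{{{}P}}})   [P ::= ε]
({{{{}P}}}) => ({{{{}}}})   [P ::= ε]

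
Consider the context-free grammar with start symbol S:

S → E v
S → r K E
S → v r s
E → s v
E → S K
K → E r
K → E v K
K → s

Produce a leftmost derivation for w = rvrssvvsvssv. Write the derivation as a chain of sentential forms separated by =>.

S=>rKE=>rEvKE=>rSKvKE=>rvrsKvKE=>rvrsEvKvKE=>rvrssvvKvKE=>rvrssvvsvKE=>rvrssvvsvsE=>rvrssvvsvssv

S => rKE   [S → r K E]
rKE => rEvKE   [K → E v K]
rEvKE => rSKvKE   [E → S K]
rSKvKE => rvrsKvKE   [S → v r s]
rvrsKvKE => rvrsEvKvKE   [K → E v K]
rvrsEvKvKE => rvrssvvKvKE   [E → s v]
rvrssvvKvKE => rvrssvvsvKE   [K → s]
rvrssvvsvKE => rvrssvvsvsE   [K → s]
rvrssvvsvsE => rvrssvvsvssv   [E → s v]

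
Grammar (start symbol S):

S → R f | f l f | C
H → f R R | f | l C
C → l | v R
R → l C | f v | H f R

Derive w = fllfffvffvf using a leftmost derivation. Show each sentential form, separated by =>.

S=>Rf=>HfRf=>fRRfRf=>flCRfRf=>fllRfRf=>fllHfRfRf=>fllffRfRf=>fllfffvfRf=>fllfffvffvf

S => Rf   [S → R f]
Rf => HfRf   [R → H f R]
HfRf => fRRfRf   [H → f R R]
fRRfRf => flCRfRf   [R → l C]
flCRfRf => fllRfRf   [C → l]
fllRfRf => fllHfRfRf   [R → H f R]
fllHfRfRf => fllffRfRf   [H → f]
fllffRfRf => fllfffvfRf   [R → f v]
fllfffvfRf => fllfffvffvf   [R → f v]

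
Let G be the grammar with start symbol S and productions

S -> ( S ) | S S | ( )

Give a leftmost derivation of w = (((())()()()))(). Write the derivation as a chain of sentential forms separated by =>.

S=>SS=>(S)S=>((S))S=>((SS))S=>((SSS))S=>((SSSS))S=>(((S)SSS))S=>(((())SSS))S=>(((())()SS))S=>(((())()()S))S=>(((())()()()))S=>(((())()()()))()

S => SS   [S -> S S]
SS => (S)S   [S -> ( S )]
(S)S => ((S))S   [S -> ( S )]
((S))S => ((SS))S   [S -> S S]
((SS))S => ((SSS))S   [S -> S S]
((SSS))S => ((SSSS))S   [S -> S S]
((SSSS))S => (((S)SSS))S   [S -> ( S )]
(((S)SSS))S => (((())SSS))S   [S -> ( )]
(((())SSS))S => (((())()SS))S   [S -> ( )]
(((())()SS))S => (((())()()S))S   [S -> ( )]
(((())()()S))S => (((())()()()))S   [S -> ( )]
(((())()()()))S => (((())()()()))()   [S -> ( )]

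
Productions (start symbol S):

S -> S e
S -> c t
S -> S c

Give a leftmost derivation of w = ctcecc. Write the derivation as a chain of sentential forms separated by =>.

S => Sc => Scc => Secc => Scecc => ctcecc

S => Sc   [S -> S c]
Sc => Scc   [S -> S c]
Scc => Secc   [S -> S e]
Secc => Scecc   [S -> S c]
Scecc => ctcecc   [S -> c t]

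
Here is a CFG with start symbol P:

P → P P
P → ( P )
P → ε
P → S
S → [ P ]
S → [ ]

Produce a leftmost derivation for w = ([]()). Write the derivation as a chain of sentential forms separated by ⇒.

P ⇒ (P)   [P → ( P )]
(P) ⇒ (PP)   [P → P P]
(PP) ⇒ (PPP)   [P → P P]
(PPP) ⇒ (SPP)   [P → S]
(SPP) ⇒ ([P]PP)   [S → [ P ]]
([P]PP) ⇒ ([]PP)   [P → ε]
([]PP) ⇒ ([](P)P)   [P → ( P )]
([](P)P) ⇒ ([]()P)   [P → ε]
([]()P) ⇒ ([]())   [P → ε]

P ⇒ (P) ⇒ (PP) ⇒ (PPP) ⇒ (SPP) ⇒ ([P]PP) ⇒ ([]PP) ⇒ ([](P)P) ⇒ ([]()P) ⇒ ([]())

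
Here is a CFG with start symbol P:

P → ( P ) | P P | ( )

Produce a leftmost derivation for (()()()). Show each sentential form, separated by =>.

P => (P)   [P → ( P )]
(P) => (PP)   [P → P P]
(PP) => (PPP)   [P → P P]
(PPP) => (()PP)   [P → ( )]
(()PP) => (()()P)   [P → ( )]
(()()P) => (()()())   [P → ( )]

P=>(P)=>(PP)=>(PPP)=>(()PP)=>(()()P)=>(()()())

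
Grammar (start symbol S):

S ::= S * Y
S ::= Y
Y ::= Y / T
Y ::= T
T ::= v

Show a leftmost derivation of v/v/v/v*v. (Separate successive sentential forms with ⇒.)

S ⇒ S*Y ⇒ Y*Y ⇒ Y/T*Y ⇒ Y/T/T*Y ⇒ Y/T/T/T*Y ⇒ T/T/T/T*Y ⇒ v/T/T/T*Y ⇒ v/v/T/T*Y ⇒ v/v/v/T*Y ⇒ v/v/v/v*Y ⇒ v/v/v/v*T ⇒ v/v/v/v*v

S ⇒ S*Y   [S ::= S * Y]
S*Y ⇒ Y*Y   [S ::= Y]
Y*Y ⇒ Y/T*Y   [Y ::= Y / T]
Y/T*Y ⇒ Y/T/T*Y   [Y ::= Y / T]
Y/T/T*Y ⇒ Y/T/T/T*Y   [Y ::= Y / T]
Y/T/T/T*Y ⇒ T/T/T/T*Y   [Y ::= T]
T/T/T/T*Y ⇒ v/T/T/T*Y   [T ::= v]
v/T/T/T*Y ⇒ v/v/T/T*Y   [T ::= v]
v/v/T/T*Y ⇒ v/v/v/T*Y   [T ::= v]
v/v/v/T*Y ⇒ v/v/v/v*Y   [T ::= v]
v/v/v/v*Y ⇒ v/v/v/v*T   [Y ::= T]
v/v/v/v*T ⇒ v/v/v/v*v   [T ::= v]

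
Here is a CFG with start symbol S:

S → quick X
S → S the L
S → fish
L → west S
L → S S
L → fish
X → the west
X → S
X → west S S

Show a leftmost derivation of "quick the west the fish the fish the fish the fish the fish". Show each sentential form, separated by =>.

S => S the L   [S → S the L]
S the L => S the L the L   [S → S the L]
S the L the L => S the L the L the L   [S → S the L]
S the L the L the L => S the L the L the L the L   [S → S the L]
S the L the L the L the L => S the L the L the L the L the L   [S → S the L]
S the L the L the L the L the L => quick X the L the L the L the L the L   [S → quick X]
quick X the L the L the L the L the L => quick the west the L the L the L the L the L   [X → the west]
quick the west the L the L the L the L the L => quick the west the fish the L the L the L the L   [L → fish]
quick the west the fish the L the L the L the L => quick the west the fish the fish the L the L the L   [L → fish]
quick the west the fish the fish the L the L the L => quick the west the fish the fish the fish the L the L   [L → fish]
quick the west the fish the fish the fish the L the L => quick the west the fish the fish the fish the fish the L   [L → fish]
quick the west the fish the fish the fish the fish the L => quick the west the fish the fish the fish the fish the fish   [L → fish]

S => S the L => S the L the L => S the L the L the L => S the L the L the L the L => S the L the L the L the L the L => quick X the L the L the L the L the L => quick the west the L the L the L the L the L => quick the west the fish the L the L the L the L => quick the west the fish the fish the L the L the L => quick the west the fish the fish the fish the L the L => quick the west the fish the fish the fish the fish the L => quick the west the fish the fish the fish the fish the fish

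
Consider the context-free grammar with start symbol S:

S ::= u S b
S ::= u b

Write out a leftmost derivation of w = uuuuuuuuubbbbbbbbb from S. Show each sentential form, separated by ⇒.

S ⇒ uSb ⇒ uuSbb ⇒ uuuSbbb ⇒ uuuuSbbbb ⇒ uuuuuSbbbbb ⇒ uuuuuuSbbbbbb ⇒ uuuuuuuSbbbbbbb ⇒ uuuuuuuuSbbbbbbbb ⇒ uuuuuuuuubbbbbbbbb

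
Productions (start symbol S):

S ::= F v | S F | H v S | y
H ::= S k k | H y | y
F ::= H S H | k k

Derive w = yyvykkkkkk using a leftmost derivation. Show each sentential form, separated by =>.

S => HvS => HyvS => yyvS => yyvSF => yyvSFF => yyvSFFF => yyvyFFF => yyvykkFF => yyvykkkkF => yyvykkkkkk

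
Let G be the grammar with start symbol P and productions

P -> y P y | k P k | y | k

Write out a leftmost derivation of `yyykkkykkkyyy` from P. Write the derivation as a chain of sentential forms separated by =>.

P => yPy => yyPyy => yyyPyyy => yyykPkyyy => yyykkPkkyyy => yyykkkPkkkyyy => yyykkkykkkyyy

P => yPy   [P -> y P y]
yPy => yyPyy   [P -> y P y]
yyPyy => yyyPyyy   [P -> y P y]
yyyPyyy => yyykPkyyy   [P -> k P k]
yyykPkyyy => yyykkPkkyyy   [P -> k P k]
yyykkPkkyyy => yyykkkPkkkyyy   [P -> k P k]
yyykkkPkkkyyy => yyykkkykkkyyy   [P -> y]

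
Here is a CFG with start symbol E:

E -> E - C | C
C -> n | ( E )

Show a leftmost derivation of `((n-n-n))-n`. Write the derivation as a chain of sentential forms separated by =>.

E => E-C   [E -> E - C]
E-C => C-C   [E -> C]
C-C => (E)-C   [C -> ( E )]
(E)-C => (C)-C   [E -> C]
(C)-C => ((E))-C   [C -> ( E )]
((E))-C => ((E-C))-C   [E -> E - C]
((E-C))-C => ((E-C-C))-C   [E -> E - C]
((E-C-C))-C => ((C-C-C))-C   [E -> C]
((C-C-C))-C => ((n-C-C))-C   [C -> n]
((n-C-C))-C => ((n-n-C))-C   [C -> n]
((n-n-C))-C => ((n-n-n))-C   [C -> n]
((n-n-n))-C => ((n-n-n))-n   [C -> n]

E => E-C => C-C => (E)-C => (C)-C => ((E))-C => ((E-C))-C => ((E-C-C))-C => ((C-C-C))-C => ((n-C-C))-C => ((n-n-C))-C => ((n-n-n))-C => ((n-n-n))-n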